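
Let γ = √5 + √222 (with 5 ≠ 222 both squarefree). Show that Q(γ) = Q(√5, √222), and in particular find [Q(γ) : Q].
[Q(γ) : Q] = 4 (equivalently, Q(γ) = Q(√5, √222))

Obviously Q(γ) ⊆ Q(√5, √222), and [Q(√5, √222):Q] = 4 (since 5, 222 are distinct squarefree integers > 1 with 1110 not a perfect square). To show equality we compute the minimal polynomial of γ. From γ = √5 + √222: γ^2 = 5 + 2√(1110) + 222 = 227 + 2√(1110), so γ^2 - 227 = 2√(1110); squaring, (γ^2 - 227)^2 = 4·1110, i.e. γ^4 - 454γ^2 + 51529 - 4440 = 0, i.e. γ^4 - 454γ^2 + 47089 = 0. So γ is a root of x^4 - 454x^2 + 47089. This polynomial is irreducible over Q: it has no rational root (each ±√5 ± √222 is irrational), and any factorization into two quadratics over Q would force √(1110) ∈ Q (pairing opposite roots) or √5, √222 ∈ Q (other pairings), all impossible. Hence [Q(γ):Q] = 4 = [Q(√5, √222):Q], so Q(γ) = Q(√5, √222).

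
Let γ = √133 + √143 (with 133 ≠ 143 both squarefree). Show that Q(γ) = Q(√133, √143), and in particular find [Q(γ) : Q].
[Q(γ) : Q] = 4 (equivalently, Q(γ) = Q(√133, √143))

Obviously Q(γ) ⊆ Q(√133, √143), and [Q(√133, √143):Q] = 4 (since 133, 143 are distinct squarefree integers > 1 with 19019 not a perfect square). To show equality we compute the minimal polynomial of γ. From γ = √133 + √143: γ^2 = 133 + 2√(19019) + 143 = 276 + 2√(19019), so γ^2 - 276 = 2√(19019); squaring, (γ^2 - 276)^2 = 4·19019, i.e. γ^4 - 552γ^2 + 76176 - 76076 = 0, i.e. γ^4 - 552γ^2 + 100 = 0. So γ is a root of x^4 - 552x^2 + 100. This polynomial is irreducible over Q: it has no rational root (each ±√133 ± √143 is irrational), and any factorization into two quadratics over Q would force √(19019) ∈ Q (pairing opposite roots) or √133, √143 ∈ Q (other pairings), all impossible. Hence [Q(γ):Q] = 4 = [Q(√133, √143):Q], so Q(γ) = Q(√133, √143).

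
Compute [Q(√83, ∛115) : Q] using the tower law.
[Q(√83, ∛115) : Q] = 6

Let L = Q(√83, ∛115). Since Q(√83) ⊂ L and [Q(√83):Q] = 2, the tower law gives 2 | [L:Q]. Likewise Q(∛115) ⊂ L with [Q(∛115):Q] = 3 (because 115 is not a perfect cube), so 3 | [L:Q]. As gcd(2,3) = 1, [L:Q] is divisible by 6. Conversely L is generated over Q by √83 and ∛115, so [L:Q] ≤ 2·3 = 6. Therefore [Q(√83, ∛115) : Q] = 6.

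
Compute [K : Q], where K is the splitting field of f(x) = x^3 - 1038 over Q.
[K : Q] = 6

The roots of x^3 - 1038 are ∛1038, ω∛1038, ω^2∛1038 where ω = e^(2πi/3) is a primitive cube root of unity, so K = Q(∛1038, ω). Now [Q(∛1038):Q] = 3 (since 1038 is not a perfect cube, x^3 - 1038 is irreducible) and [Q(ω):Q] = 2. Both 2 and 3 divide [K:Q], and [K:Q] ≤ 3·2 = 6, so [K:Q] = 6. (Equivalently: Q(∛1038) ⊂ R but ω ∉ R, so [K : Q(∛1038)] = 2.)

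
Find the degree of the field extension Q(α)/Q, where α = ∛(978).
[Q(α):Q] = 3

The minimal polynomial of α is x^3 - 978, irreducible over Q since 978 is not a perfect cube (so x^3 - 978 has no rational root). Hence [Q(α):Q] = deg(m_α) = 3.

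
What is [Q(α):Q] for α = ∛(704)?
[Q(α):Q] = 3

The minimal polynomial of α is x^3 - 704, irreducible over Q since 704 is not a perfect cube (so x^3 - 704 has no rational root). Hence [Q(α):Q] = deg(m_α) = 3.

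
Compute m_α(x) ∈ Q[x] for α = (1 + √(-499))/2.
m_α(x) = x^2 - x + 125

From 2α - 1 = √(-499), squaring gives (2α - 1)^2 = -499, i.e. 4α^2 - 4α + 1 = -499, so α^2 - α + (1 + 499)/4 = 0. Since -499 ≡ 1 (mod 4), (1 + 499)/4 = 125 ∈ Z. The polynomial x^2 - x + 125 has discriminant 1 - 4·(125) = -499, which is not a perfect square in Q (d = -499 is squarefree and ≠ 1), so x^2 - x + 125 is irreducible over Q. It is the minimal polynomial of α.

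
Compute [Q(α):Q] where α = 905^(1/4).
[Q(α):Q] = 4

α is a root of x^4 - 905. By Eisenstein's criterion at the prime p = 5 (which divides the constant term 905 but p^2 = 25 does not, since 905 is squarefree), x^4 - 905 is irreducible over Q. Hence [Q(α):Q] = 4.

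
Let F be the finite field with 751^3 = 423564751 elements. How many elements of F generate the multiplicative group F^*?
There are φ(423564750) = 96811200 primitive elements

F_q^* is cyclic of order q - 1 = 423564750. A cyclic group of order m has exactly φ(m) generators. Here m = 423564750 = 2 · 3^2 · 5^3 · 7 · 26893, so the number of primitive elements is φ(423564750) = 96811200.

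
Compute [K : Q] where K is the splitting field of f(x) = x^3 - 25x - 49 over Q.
[K : Q] = 6

By the rational root test, any rational root of the monic integer polynomial f(x) = x^3 - 25x - 49 must be an integer dividing the constant term -49, i.e. one of ±{1, 7, 49}. Evaluating: f(1) = -73, f(-1) = -25, f(7) = 119, f(-7) = -217, f(49) = 116375, f(-49) = -116473; none is 0, so f has no rational root and is therefore irreducible over Q (a cubic with no linear factor over a field is irreducible). For an irreducible cubic, the Galois group is A_3 or S_3 according as the discriminant disc(f) = -4a^3 - 27b^2 = -4·(-25)^3 - 27·(-49)^2 = -2327 is or is not a square in Q. Here disc(f) = -2327 is not a perfect square in Q, so the Galois group of f over Q is not contained in A_3 and must be all of S_3. The splitting field has degree |S_3| = 6 over Q, so [K : Q] = 6.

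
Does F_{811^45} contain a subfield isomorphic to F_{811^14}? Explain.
No: F_{811^14} is not a subfield of F_{811^45}

F_{p^m} embeds in F_{p^n} iff m | n. Here 14 ∤ 45 (since 45 = 3·14 + 3 with remainder 3 ≠ 0), so F_{811^14} is not a subfield of F_{811^45}. Equivalently: if it were, the tower law would give 14 = [F_{811^14}:F_811] dividing [F_{811^45}:F_811] = 45, contradiction.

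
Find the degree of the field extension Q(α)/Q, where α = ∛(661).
[Q(α):Q] = 3

The minimal polynomial of α is x^3 - 661, irreducible over Q since 661 is not a perfect cube (so x^3 - 661 has no rational root). Hence [Q(α):Q] = deg(m_α) = 3.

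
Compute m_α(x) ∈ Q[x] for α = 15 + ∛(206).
m_α(x) = x^3 - 45x^2 + 675x - 3581

Set β = α - 15 = ∛(206), so β^3 = 206. Then (α - 15)^3 - 206 = 0, i.e. α is a root of g(x) = (x - 15)^3 - 206 = x^3 - 45x^2 + 675x - 3581. Since g(x) = h(x - 15) where h(x) = x^3 - 206, and h is irreducible over Q (because 206 is not a perfect cube, so h has no rational root, and a monic cubic with no rational root is irreducible), g is also irreducible (irreducibility is preserved under the substitution x → x - 15). Hence m_α(x) = x^3 - 45x^2 + 675x - 3581.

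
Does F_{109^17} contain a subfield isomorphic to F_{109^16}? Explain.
No: F_{109^16} is not a subfield of F_{109^17}

F_{p^m} embeds in F_{p^n} iff m | n. Here 16 ∤ 17 (since 17 = 1·16 + 1 with remainder 1 ≠ 0), so F_{109^16} is not a subfield of F_{109^17}. Equivalently: if it were, the tower law would give 16 = [F_{109^16}:F_109] dividing [F_{109^17}:F_109] = 17, contradiction.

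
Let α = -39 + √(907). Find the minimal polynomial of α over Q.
m_α(x) = x^2 + 78x + 614

From α + 39 = √(907), squaring gives (α + 39)^2 = 907, i.e. α^2 + 78α + 1521 = 907, so α^2 + 78α + 614 = 0. The discriminant of x^2 + 78x + 614 is (78)^2 - 4·(614) = 6084 - 2456 = 3628, and 4·(907) is not a perfect square in Q since 907 is squarefree and ≠ 1. Hence x^2 + 78x + 614 is irreducible over Q and is the minimal polynomial of α.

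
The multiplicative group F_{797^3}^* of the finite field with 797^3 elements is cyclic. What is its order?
|F_{797^3}^*| = 506261572

F_{797^3} has 797^3 = 506261573 elements; its multiplicative group consists of all nonzero elements, so |F_{797^3}^*| = 506261573 - 1 = 506261572. (It is cyclic since any finite subgroup of the multiplicative group of a field is cyclic.)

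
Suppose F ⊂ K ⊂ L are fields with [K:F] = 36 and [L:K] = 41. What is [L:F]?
[L:F] = 1476

The tower law says that for any tower of field extensions F ⊂ K ⊂ L with finite degrees, [L:F] = [L:K] · [K:F]. Here this gives [L:F] = 41 · 36 = 1476.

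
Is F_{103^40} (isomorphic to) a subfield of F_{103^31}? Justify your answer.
No: F_{103^40} is not a subfield of F_{103^31}

F_{p^m} embeds in F_{p^n} iff m | n. Here 40 ∤ 31 (since 31 = 0·40 + 31 with remainder 31 ≠ 0), so F_{103^40} is not a subfield of F_{103^31}. Equivalently: if it were, the tower law would give 40 = [F_{103^40}:F_103] dividing [F_{103^31}:F_103] = 31, contradiction.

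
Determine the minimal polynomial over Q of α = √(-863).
m_α(x) = x^2 + 863

α satisfies α^2 + 863 = 0, so x^2 + 863 annihilates α. Since d = -863 is squarefree and ≠ 1, it is not a perfect square in Q, so x^2 + 863 has no rational root and is therefore irreducible over Q (a degree-2 polynomial over a field is irreducible iff it has no root). Hence m_α(x) = x^2 + 863.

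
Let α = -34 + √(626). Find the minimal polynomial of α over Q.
m_α(x) = x^2 + 68x + 530

From α + 34 = √(626), squaring gives (α + 34)^2 = 626, i.e. α^2 + 68α + 1156 = 626, so α^2 + 68α + 530 = 0. The discriminant of x^2 + 68x + 530 is (68)^2 - 4·(530) = 4624 - 2120 = 2504, and 4·(626) is not a perfect square in Q since 626 is squarefree and ≠ 1. Hence x^2 + 68x + 530 is irreducible over Q and is the minimal polynomial of α.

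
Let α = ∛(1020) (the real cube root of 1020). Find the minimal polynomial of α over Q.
m_α(x) = x^3 - 1020

α satisfies α^3 = 1020, so x^3 - 1020 annihilates α. By the rational root test, a rational root p/q (in lowest terms) of x^3 - 1020 would satisfy p^3 = 1020 q^3, forcing q = 1 and p^3 = 1020; but 1020 is not a perfect cube, contradiction. A monic cubic over Q with no rational root is irreducible (any nontrivial factorization would include a linear factor). Hence x^3 - 1020 is the minimal polynomial of α, and in particular [Q(α):Q] = 3.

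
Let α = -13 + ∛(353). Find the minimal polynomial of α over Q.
m_α(x) = x^3 + 39x^2 + 507x + 1844

Set β = α + 13 = ∛(353), so β^3 = 353. Then (α + 13)^3 - 353 = 0, i.e. α is a root of g(x) = (x + 13)^3 - 353 = x^3 + 39x^2 + 507x + 1844. Since g(x) = h(x + 13) where h(x) = x^3 - 353, and h is irreducible over Q (because 353 is not a perfect cube, so h has no rational root, and a monic cubic with no rational root is irreducible), g is also irreducible (irreducibility is preserved under the substitution x → x + 13). Hence m_α(x) = x^3 + 39x^2 + 507x + 1844.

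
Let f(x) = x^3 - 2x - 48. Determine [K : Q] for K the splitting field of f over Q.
[K : Q] = 6

By the rational root test, any rational root of the monic integer polynomial f(x) = x^3 - 2x - 48 must be an integer dividing the constant term -48, i.e. one of ±{1, 2, 3, 4, 6, 8, 12, 16, 24, 48}. Evaluating: f(1) = -49, f(-1) = -47, f(2) = -44, f(-2) = -52, f(3) = -27, f(-3) = -69, f(4) = 8, f(-4) = -104, f(6) = 156, f(-6) = -252, f(8) = 448, f(-8) = -544, f(12) = 1656, f(-12) = -1752, f(16) = 4016, f(-16) = -4112, f(24) = 13728, f(-24) = -13824, f(48) = 110448, f(-48) = -110544; none is 0, so f has no rational root and is therefore irreducible over Q (a cubic with no linear factor over a field is irreducible). For an irreducible cubic, the Galois group is A_3 or S_3 according as the discriminant disc(f) = -4a^3 - 27b^2 = -4·(-2)^3 - 27·(-48)^2 = -62176 is or is not a square in Q. Here disc(f) = -62176 is not a perfect square in Q, so the Galois group of f over Q is not contained in A_3 and must be all of S_3. The splitting field has degree |S_3| = 6 over Q, so [K : Q] = 6.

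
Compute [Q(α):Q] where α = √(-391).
[Q(α):Q] = 2

[Q(α):Q] equals the degree of the minimal polynomial of α. Here α^2 = -391 and x^2 + 391 is irreducible (d = -391 is squarefree, ≠ 1, hence not a square), so deg(m_α) = 2. Thus [Q(α):Q] = 2.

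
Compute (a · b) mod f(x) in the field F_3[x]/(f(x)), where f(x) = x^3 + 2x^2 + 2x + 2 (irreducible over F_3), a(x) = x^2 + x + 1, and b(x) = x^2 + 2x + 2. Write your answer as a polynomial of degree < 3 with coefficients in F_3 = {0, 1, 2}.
a · b ≡ x^2 (mod f(x))

Multiply in F_3[x]: a(x)·b(x) = (x^2 + x + 1)·(x^2 + 2x + 2) = x^4 + 2x^2 + x + 2. This has degree ≥ 3, so divide by f(x) over F_3: x^4 + 2x^2 + x + 2 = (x + 1)·(x^3 + 2x^2 + 2x + 2) + (x^2). Hence a·b ≡ x^2 (mod f). (F_3[x]/(f) is a field with 3^3 = 27 elements since f is irreducible of degree 3.)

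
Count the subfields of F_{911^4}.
F_{911^4} has 3 subfields

The subfields of F_{p^n} are exactly the fields F_{p^d} for d | n (each is the fixed field of the unique index-d subgroup of Gal(F_{p^n}/F_p) ≅ Z/nZ). The divisors of n = 4 are {1, 2, 4}, giving 3 subfields: F_{911^1}, F_{911^2}, F_{911^4}.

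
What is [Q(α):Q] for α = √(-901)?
[Q(α):Q] = 2

[Q(α):Q] equals the degree of the minimal polynomial of α. Here α^2 = -901 and x^2 + 901 is irreducible (d = -901 is squarefree, ≠ 1, hence not a square), so deg(m_α) = 2. Thus [Q(α):Q] = 2.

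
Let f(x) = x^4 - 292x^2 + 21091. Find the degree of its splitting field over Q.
[K : Q] = 4

Solving the quadratic in x^2: x^2 = (292 ± √(292^2 - 4·21091))/2 = (292 ± √900)/2 = (292 ± 30)/2, giving x^2 = 161 or x^2 = 131. So f(x) = (x^2 - 161)(x^2 - 131) and the roots of f are ±√161, ±√131. Hence the splitting field is K = Q(√161, √131). Since 161 and 131 are distinct squarefree integers > 1, their product 21091 is not a perfect square, so √131 ∉ Q(√161). By the tower law [K:Q] = [Q(√161,√131):Q(√161)] · [Q(√161):Q] = 2 · 2 = 4.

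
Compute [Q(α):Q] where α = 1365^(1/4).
[Q(α):Q] = 4

α is a root of x^4 - 1365. By Eisenstein's criterion at the prime p = 3 (which divides the constant term 1365 but p^2 = 9 does not, since 1365 is squarefree), x^4 - 1365 is irreducible over Q. Hence [Q(α):Q] = 4.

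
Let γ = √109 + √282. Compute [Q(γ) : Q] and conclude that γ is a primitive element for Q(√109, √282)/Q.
[Q(γ) : Q] = 4 (equivalently, Q(γ) = Q(√109, √282))

Obviously Q(γ) ⊆ Q(√109, √282), and [Q(√109, √282):Q] = 4 (since 109, 282 are distinct squarefree integers > 1 with 30738 not a perfect square). To show equality we compute the minimal polynomial of γ. From γ = √109 + √282: γ^2 = 109 + 2√(30738) + 282 = 391 + 2√(30738), so γ^2 - 391 = 2√(30738); squaring, (γ^2 - 391)^2 = 4·30738, i.e. γ^4 - 782γ^2 + 152881 - 122952 = 0, i.e. γ^4 - 782γ^2 + 29929 = 0. So γ is a root of x^4 - 782x^2 + 29929. This polynomial is irreducible over Q: it has no rational root (each ±√109 ± √282 is irrational), and any factorization into two quadratics over Q would force √(30738) ∈ Q (pairing opposite roots) or √109, √282 ∈ Q (other pairings), all impossible. Hence [Q(γ):Q] = 4 = [Q(√109, √282):Q], so Q(γ) = Q(√109, √282).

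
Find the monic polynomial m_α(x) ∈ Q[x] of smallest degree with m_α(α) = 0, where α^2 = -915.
m_α(x) = x^2 + 915

α satisfies α^2 + 915 = 0, so x^2 + 915 annihilates α. Since d = -915 is squarefree and ≠ 1, it is not a perfect square in Q, so x^2 + 915 has no rational root and is therefore irreducible over Q (a degree-2 polynomial over a field is irreducible iff it has no root). Hence m_α(x) = x^2 + 915.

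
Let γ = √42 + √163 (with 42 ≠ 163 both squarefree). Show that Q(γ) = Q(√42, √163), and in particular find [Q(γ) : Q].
[Q(γ) : Q] = 4 (equivalently, Q(γ) = Q(√42, √163))

Obviously Q(γ) ⊆ Q(√42, √163), and [Q(√42, √163):Q] = 4 (since 42, 163 are distinct squarefree integers > 1 with 6846 not a perfect square). To show equality we compute the minimal polynomial of γ. From γ = √42 + √163: γ^2 = 42 + 2√(6846) + 163 = 205 + 2√(6846), so γ^2 - 205 = 2√(6846); squaring, (γ^2 - 205)^2 = 4·6846, i.e. γ^4 - 410γ^2 + 42025 - 27384 = 0, i.e. γ^4 - 410γ^2 + 14641 = 0. So γ is a root of x^4 - 410x^2 + 14641. This polynomial is irreducible over Q: it has no rational root (each ±√42 ± √163 is irrational), and any factorization into two quadratics over Q would force √(6846) ∈ Q (pairing opposite roots) or √42, √163 ∈ Q (other pairings), all impossible. Hence [Q(γ):Q] = 4 = [Q(√42, √163):Q], so Q(γ) = Q(√42, √163).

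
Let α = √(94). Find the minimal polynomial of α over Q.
m_α(x) = x^2 - 94

α satisfies α^2 - 94 = 0, so x^2 - 94 annihilates α. Since d = 94 is squarefree and ≠ 1, it is not a perfect square in Q, so x^2 - 94 has no rational root and is therefore irreducible over Q (a degree-2 polynomial over a field is irreducible iff it has no root). Hence m_α(x) = x^2 - 94.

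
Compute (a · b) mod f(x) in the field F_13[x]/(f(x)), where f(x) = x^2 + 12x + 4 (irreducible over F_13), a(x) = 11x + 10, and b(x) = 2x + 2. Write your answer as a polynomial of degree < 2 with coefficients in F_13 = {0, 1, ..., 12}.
a · b ≡ 12x + 10 (mod f(x))

Multiply in F_13[x]: a(x)·b(x) = (11x + 10)·(2x + 2) = 9x^2 + 3x + 7. This has degree ≥ 2, so divide by f(x) over F_13: 9x^2 + 3x + 7 = (9)·(x^2 + 12x + 4) + (12x + 10). Hence a·b ≡ 12x + 10 (mod f). (F_13[x]/(f) is a field with 13^2 = 169 elements since f is irreducible of degree 2.)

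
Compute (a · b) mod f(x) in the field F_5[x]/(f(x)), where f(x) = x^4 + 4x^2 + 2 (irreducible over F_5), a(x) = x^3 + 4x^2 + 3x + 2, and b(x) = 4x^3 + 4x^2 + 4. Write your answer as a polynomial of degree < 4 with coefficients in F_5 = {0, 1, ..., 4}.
a · b ≡ 4x^3 + 3x^2 + 2x + 4 (mod f(x))

Multiply in F_5[x]: a(x)·b(x) = (x^3 + 4x^2 + 3x + 2)·(4x^3 + 4x^2 + 4) = 4x^6 + 3x^4 + 4x^3 + 4x^2 + 2x + 3. This has degree ≥ 4, so divide by f(x) over F_5: 4x^6 + 3x^4 + 4x^3 + 4x^2 + 2x + 3 = (4x^2 + 2)·(x^4 + 4x^2 + 2) + (4x^3 + 3x^2 + 2x + 4). Hence a·b ≡ 4x^3 + 3x^2 + 2x + 4 (mod f). (F_5[x]/(f) is a field with 5^4 = 625 elements since f is irreducible of degree 4.)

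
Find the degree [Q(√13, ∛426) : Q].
[Q(√13, ∛426) : Q] = 6

Let L = Q(√13, ∛426). Since Q(√13) ⊂ L and [Q(√13):Q] = 2, the tower law gives 2 | [L:Q]. Likewise Q(∛426) ⊂ L with [Q(∛426):Q] = 3 (because 426 is not a perfect cube), so 3 | [L:Q]. As gcd(2,3) = 1, [L:Q] is divisible by 6. Conversely L is generated over Q by √13 and ∛426, so [L:Q] ≤ 2·3 = 6. Therefore [Q(√13, ∛426) : Q] = 6.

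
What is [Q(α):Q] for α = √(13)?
[Q(α):Q] = 2

[Q(α):Q] equals the degree of the minimal polynomial of α. Here α^2 = 13 and x^2 - 13 is irreducible (d = 13 is squarefree, ≠ 1, hence not a square), so deg(m_α) = 2. Thus [Q(α):Q] = 2.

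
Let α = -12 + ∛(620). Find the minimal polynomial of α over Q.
m_α(x) = x^3 + 36x^2 + 432x + 1108

Set β = α + 12 = ∛(620), so β^3 = 620. Then (α + 12)^3 - 620 = 0, i.e. α is a root of g(x) = (x + 12)^3 - 620 = x^3 + 36x^2 + 432x + 1108. Since g(x) = h(x + 12) where h(x) = x^3 - 620, and h is irreducible over Q (because 620 is not a perfect cube, so h has no rational root, and a monic cubic with no rational root is irreducible), g is also irreducible (irreducibility is preserved under the substitution x → x + 12). Hence m_α(x) = x^3 + 36x^2 + 432x + 1108.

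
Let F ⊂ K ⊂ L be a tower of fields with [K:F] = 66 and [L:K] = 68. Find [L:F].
[L:F] = 4488

The tower law says that for any tower of field extensions F ⊂ K ⊂ L with finite degrees, [L:F] = [L:K] · [K:F]. Here this gives [L:F] = 68 · 66 = 4488.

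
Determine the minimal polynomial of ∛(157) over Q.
m_α(x) = x^3 - 157

α satisfies α^3 = 157, so x^3 - 157 annihilates α. By the rational root test, a rational root p/q (in lowest terms) of x^3 - 157 would satisfy p^3 = 157 q^3, forcing q = 1 and p^3 = 157; but 157 is not a perfect cube, contradiction. A monic cubic over Q with no rational root is irreducible (any nontrivial factorization would include a linear factor). Hence x^3 - 157 is the minimal polynomial of α, and in particular [Q(α):Q] = 3.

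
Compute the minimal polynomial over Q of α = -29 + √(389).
m_α(x) = x^2 + 58x + 452

From α + 29 = √(389), squaring gives (α + 29)^2 = 389, i.e. α^2 + 58α + 841 = 389, so α^2 + 58α + 452 = 0. The discriminant of x^2 + 58x + 452 is (58)^2 - 4·(452) = 3364 - 1808 = 1556, and 4·(389) is not a perfect square in Q since 389 is squarefree and ≠ 1. Hence x^2 + 58x + 452 is irreducible over Q and is the minimal polynomial of α.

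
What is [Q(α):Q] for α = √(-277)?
[Q(α):Q] = 2

[Q(α):Q] equals the degree of the minimal polynomial of α. Here α^2 = -277 and x^2 + 277 is irreducible (d = -277 is squarefree, ≠ 1, hence not a square), so deg(m_α) = 2. Thus [Q(α):Q] = 2.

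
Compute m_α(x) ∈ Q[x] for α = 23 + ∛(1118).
m_α(x) = x^3 - 69x^2 + 1587x - 13285

Set β = α - 23 = ∛(1118), so β^3 = 1118. Then (α - 23)^3 - 1118 = 0, i.e. α is a root of g(x) = (x - 23)^3 - 1118 = x^3 - 69x^2 + 1587x - 13285. Since g(x) = h(x - 23) where h(x) = x^3 - 1118, and h is irreducible over Q (because 1118 is not a perfect cube, so h has no rational root, and a monic cubic with no rational root is irreducible), g is also irreducible (irreducibility is preserved under the substitution x → x - 23). Hence m_α(x) = x^3 - 69x^2 + 1587x - 13285.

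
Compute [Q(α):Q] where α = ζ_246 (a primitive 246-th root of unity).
[Q(α):Q] = 80

The minimal polynomial of ζ_246 over Q is the 246-th cyclotomic polynomial Φ_246(x), which is irreducible over Q and has degree φ(246) = 80. Hence [Q(α):Q] = φ(246) = 80.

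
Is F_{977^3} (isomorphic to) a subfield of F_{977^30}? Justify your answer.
Yes: F_{977^3} is a subfield of F_{977^30}

F_{p^m} embeds in F_{p^n} iff m | n (since F_{p^n} is the splitting field of x^(p^n) - x, and F_{p^m} ⊂ F_{p^n} forces p^n to be a power of p^m, i.e. m | n; conversely if m | n then every root of x^(p^m) - x is a root of x^(p^n) - x). Here 3 | 30 (since 30 = 10·3), so F_{977^3} is a subfield of F_{977^30}, and [F_{977^30} : F_{977^3}] = 30/3 = 10.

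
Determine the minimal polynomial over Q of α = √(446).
m_α(x) = x^2 - 446

α satisfies α^2 - 446 = 0, so x^2 - 446 annihilates α. Since d = 446 is squarefree and ≠ 1, it is not a perfect square in Q, so x^2 - 446 has no rational root and is therefore irreducible over Q (a degree-2 polynomial over a field is irreducible iff it has no root). Hence m_α(x) = x^2 - 446.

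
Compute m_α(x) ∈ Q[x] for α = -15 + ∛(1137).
m_α(x) = x^3 + 45x^2 + 675x + 2238

Set β = α + 15 = ∛(1137), so β^3 = 1137. Then (α + 15)^3 - 1137 = 0, i.e. α is a root of g(x) = (x + 15)^3 - 1137 = x^3 + 45x^2 + 675x + 2238. Since g(x) = h(x + 15) where h(x) = x^3 - 1137, and h is irreducible over Q (because 1137 is not a perfect cube, so h has no rational root, and a monic cubic with no rational root is irreducible), g is also irreducible (irreducibility is preserved under the substitution x → x + 15). Hence m_α(x) = x^3 + 45x^2 + 675x + 2238.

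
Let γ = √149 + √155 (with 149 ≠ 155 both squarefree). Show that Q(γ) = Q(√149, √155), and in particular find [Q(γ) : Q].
[Q(γ) : Q] = 4 (equivalently, Q(γ) = Q(√149, √155))

Obviously Q(γ) ⊆ Q(√149, √155), and [Q(√149, √155):Q] = 4 (since 149, 155 are distinct squarefree integers > 1 with 23095 not a perfect square). To show equality we compute the minimal polynomial of γ. From γ = √149 + √155: γ^2 = 149 + 2√(23095) + 155 = 304 + 2√(23095), so γ^2 - 304 = 2√(23095); squaring, (γ^2 - 304)^2 = 4·23095, i.e. γ^4 - 608γ^2 + 92416 - 92380 = 0, i.e. γ^4 - 608γ^2 + 36 = 0. So γ is a root of x^4 - 608x^2 + 36. This polynomial is irreducible over Q: it has no rational root (each ±√149 ± √155 is irrational), and any factorization into two quadratics over Q would force √(23095) ∈ Q (pairing opposite roots) or √149, √155 ∈ Q (other pairings), all impossible. Hence [Q(γ):Q] = 4 = [Q(√149, √155):Q], so Q(γ) = Q(√149, √155).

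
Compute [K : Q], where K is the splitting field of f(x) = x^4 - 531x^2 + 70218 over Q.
[K : Q] = 4

Solving the quadratic in x^2: x^2 = (531 ± √(531^2 - 4·70218))/2 = (531 ± √1089)/2 = (531 ± 33)/2, giving x^2 = 282 or x^2 = 249. So f(x) = (x^2 - 282)(x^2 - 249) and the roots of f are ±√282, ±√249. Hence the splitting field is K = Q(√282, √249). Since 282 and 249 are distinct squarefree integers > 1, their product 70218 is not a perfect square, so √249 ∉ Q(√282). By the tower law [K:Q] = [Q(√282,√249):Q(√282)] · [Q(√282):Q] = 2 · 2 = 4.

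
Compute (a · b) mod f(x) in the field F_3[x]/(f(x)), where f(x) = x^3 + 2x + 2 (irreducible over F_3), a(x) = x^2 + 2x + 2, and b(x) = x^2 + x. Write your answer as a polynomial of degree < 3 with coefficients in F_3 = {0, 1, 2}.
a · b ≡ 2x^2 (mod f(x))

Multiply in F_3[x]: a(x)·b(x) = (x^2 + 2x + 2)·(x^2 + x) = x^4 + x^2 + 2x. This has degree ≥ 3, so divide by f(x) over F_3: x^4 + x^2 + 2x = (x)·(x^3 + 2x + 2) + (2x^2). Hence a·b ≡ 2x^2 (mod f). (F_3[x]/(f) is a field with 3^3 = 27 elements since f is irreducible of degree 3.)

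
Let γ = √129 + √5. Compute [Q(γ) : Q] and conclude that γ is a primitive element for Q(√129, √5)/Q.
[Q(γ) : Q] = 4 (equivalently, Q(γ) = Q(√129, √5))

Obviously Q(γ) ⊆ Q(√129, √5), and [Q(√129, √5):Q] = 4 (since 129, 5 are distinct squarefree integers > 1 with 645 not a perfect square). To show equality we compute the minimal polynomial of γ. From γ = √129 + √5: γ^2 = 129 + 2√(645) + 5 = 134 + 2√(645), so γ^2 - 134 = 2√(645); squaring, (γ^2 - 134)^2 = 4·645, i.e. γ^4 - 268γ^2 + 17956 - 2580 = 0, i.e. γ^4 - 268γ^2 + 15376 = 0. So γ is a root of x^4 - 268x^2 + 15376. This polynomial is irreducible over Q: it has no rational root (each ±√129 ± √5 is irrational), and any factorization into two quadratics over Q would force √(645) ∈ Q (pairing opposite roots) or √129, √5 ∈ Q (other pairings), all impossible. Hence [Q(γ):Q] = 4 = [Q(√129, √5):Q], so Q(γ) = Q(√129, √5).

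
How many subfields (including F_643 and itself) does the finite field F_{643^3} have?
F_{643^3} has 2 subfields

The subfields of F_{p^n} are exactly the fields F_{p^d} for d | n (each is the fixed field of the unique index-d subgroup of Gal(F_{p^n}/F_p) ≅ Z/nZ). The divisors of n = 3 are {1, 3}, giving 2 subfields: F_{643^1}, F_{643^3}.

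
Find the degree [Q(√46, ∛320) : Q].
[Q(√46, ∛320) : Q] = 6

Let L = Q(√46, ∛320). Since Q(√46) ⊂ L and [Q(√46):Q] = 2, the tower law gives 2 | [L:Q]. Likewise Q(∛320) ⊂ L with [Q(∛320):Q] = 3 (because 320 is not a perfect cube), so 3 | [L:Q]. As gcd(2,3) = 1, [L:Q] is divisible by 6. Conversely L is generated over Q by √46 and ∛320, so [L:Q] ≤ 2·3 = 6. Therefore [Q(√46, ∛320) : Q] = 6.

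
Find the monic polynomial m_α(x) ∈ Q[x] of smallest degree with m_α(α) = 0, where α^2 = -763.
m_α(x) = x^2 + 763

α satisfies α^2 + 763 = 0, so x^2 + 763 annihilates α. Since d = -763 is squarefree and ≠ 1, it is not a perfect square in Q, so x^2 + 763 has no rational root and is therefore irreducible over Q (a degree-2 polynomial over a field is irreducible iff it has no root). Hence m_α(x) = x^2 + 763.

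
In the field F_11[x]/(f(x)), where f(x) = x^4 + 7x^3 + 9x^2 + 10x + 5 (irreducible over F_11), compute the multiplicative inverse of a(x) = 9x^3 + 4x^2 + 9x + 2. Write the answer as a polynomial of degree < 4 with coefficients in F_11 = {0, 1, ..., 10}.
a(x)^(-1) ≡ 9x^3 + 3x + 2 (mod f(x))

Since f is irreducible over F_11, F_11[x]/(f) is a field and a(x) ≠ 0 has an inverse. Apply the extended Euclidean algorithm to f(x) and a(x) in F_11[x]: f(x) = (5x + 1)·a(x) + (4x^2 + 2x + 3);  a(x) = (5x + 4)·(4x^2 + 2x + 3) + (8x + 1);  (4x^2 + 2x + 3) = (6x + 5)·(8x + 1) + (9). The last nonzero remainder is the constant 9 = gcd(f, a) in F_11. Back-substituting through the division chain expresses 9 = s(x)·a(x) + t(x)·f(x) with s(x) ≡ 4x^3 + 5x + 7 (mod f), so (4x^3 + 5x + 7)·a(x) ≡ 9 (mod f). Multiplying by 9^(-1) ≡ 5 in F_11 gives a(x)^(-1) ≡ 5·(4x^3 + 5x + 7) ≡ 9x^3 + 3x + 2 (mod f). Check: (9x^3 + 4x^2 + 9x + 2)·(9x^3 + 3x + 2) = 4x^6 + 3x^5 + 9x^4 + 4x^3 + 2x^2 + 2x + 4 ≡ 1 (mod x^4 + 7x^3 + 9x^2 + 10x + 5).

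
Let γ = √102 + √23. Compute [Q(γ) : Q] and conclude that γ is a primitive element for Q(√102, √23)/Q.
[Q(γ) : Q] = 4 (equivalently, Q(γ) = Q(√102, √23))

Obviously Q(γ) ⊆ Q(√102, √23), and [Q(√102, √23):Q] = 4 (since 102, 23 are distinct squarefree integers > 1 with 2346 not a perfect square). To show equality we compute the minimal polynomial of γ. From γ = √102 + √23: γ^2 = 102 + 2√(2346) + 23 = 125 + 2√(2346), so γ^2 - 125 = 2√(2346); squaring, (γ^2 - 125)^2 = 4·2346, i.e. γ^4 - 250γ^2 + 15625 - 9384 = 0, i.e. γ^4 - 250γ^2 + 6241 = 0. So γ is a root of x^4 - 250x^2 + 6241. This polynomial is irreducible over Q: it has no rational root (each ±√102 ± √23 is irrational), and any factorization into two quadratics over Q would force √(2346) ∈ Q (pairing opposite roots) or √102, √23 ∈ Q (other pairings), all impossible. Hence [Q(γ):Q] = 4 = [Q(√102, √23):Q], so Q(γ) = Q(√102, √23).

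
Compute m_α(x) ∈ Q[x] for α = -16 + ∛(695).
m_α(x) = x^3 + 48x^2 + 768x + 3401

Set β = α + 16 = ∛(695), so β^3 = 695. Then (α + 16)^3 - 695 = 0, i.e. α is a root of g(x) = (x + 16)^3 - 695 = x^3 + 48x^2 + 768x + 3401. Since g(x) = h(x + 16) where h(x) = x^3 - 695, and h is irreducible over Q (because 695 is not a perfect cube, so h has no rational root, and a monic cubic with no rational root is irreducible), g is also irreducible (irreducibility is preserved under the substitution x → x + 16). Hence m_α(x) = x^3 + 48x^2 + 768x + 3401.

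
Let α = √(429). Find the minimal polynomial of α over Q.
m_α(x) = x^2 - 429

α satisfies α^2 - 429 = 0, so x^2 - 429 annihilates α. Since d = 429 is squarefree and ≠ 1, it is not a perfect square in Q, so x^2 - 429 has no rational root and is therefore irreducible over Q (a degree-2 polynomial over a field is irreducible iff it has no root). Hence m_α(x) = x^2 - 429.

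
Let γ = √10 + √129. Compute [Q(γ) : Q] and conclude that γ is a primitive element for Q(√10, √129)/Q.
[Q(γ) : Q] = 4 (equivalently, Q(γ) = Q(√10, √129))

Obviously Q(γ) ⊆ Q(√10, √129), and [Q(√10, √129):Q] = 4 (since 10, 129 are distinct squarefree integers > 1 with 1290 not a perfect square). To show equality we compute the minimal polynomial of γ. From γ = √10 + √129: γ^2 = 10 + 2√(1290) + 129 = 139 + 2√(1290), so γ^2 - 139 = 2√(1290); squaring, (γ^2 - 139)^2 = 4·1290, i.e. γ^4 - 278γ^2 + 19321 - 5160 = 0, i.e. γ^4 - 278γ^2 + 14161 = 0. So γ is a root of x^4 - 278x^2 + 14161. This polynomial is irreducible over Q: it has no rational root (each ±√10 ± √129 is irrational), and any factorization into two quadratics over Q would force √(1290) ∈ Q (pairing opposite roots) or √10, √129 ∈ Q (other pairings), all impossible. Hence [Q(γ):Q] = 4 = [Q(√10, √129):Q], so Q(γ) = Q(√10, √129).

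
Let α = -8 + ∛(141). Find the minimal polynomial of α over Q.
m_α(x) = x^3 + 24x^2 + 192x + 371

Set β = α + 8 = ∛(141), so β^3 = 141. Then (α + 8)^3 - 141 = 0, i.e. α is a root of g(x) = (x + 8)^3 - 141 = x^3 + 24x^2 + 192x + 371. Since g(x) = h(x + 8) where h(x) = x^3 - 141, and h is irreducible over Q (because 141 is not a perfect cube, so h has no rational root, and a monic cubic with no rational root is irreducible), g is also irreducible (irreducibility is preserved under the substitution x → x + 8). Hence m_α(x) = x^3 + 24x^2 + 192x + 371.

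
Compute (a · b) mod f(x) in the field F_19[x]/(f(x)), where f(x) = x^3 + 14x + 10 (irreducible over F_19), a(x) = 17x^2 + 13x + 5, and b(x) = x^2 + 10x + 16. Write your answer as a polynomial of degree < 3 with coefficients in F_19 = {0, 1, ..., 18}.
a · b ≡ 17x^2 + 15x + 17 (mod f(x))

Multiply in F_19[x]: a(x)·b(x) = (17x^2 + 13x + 5)·(x^2 + 10x + 16) = 17x^4 + 12x^3 + 8x^2 + 11x + 4. This has degree ≥ 3, so divide by f(x) over F_19: 17x^4 + 12x^3 + 8x^2 + 11x + 4 = (17x + 12)·(x^3 + 14x + 10) + (17x^2 + 15x + 17). Hence a·b ≡ 17x^2 + 15x + 17 (mod f). (F_19[x]/(f) is a field with 19^3 = 6859 elements since f is irreducible of degree 3.)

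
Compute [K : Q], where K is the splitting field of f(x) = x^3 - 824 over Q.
[K : Q] = 6

The roots of x^3 - 824 are ∛824, ω∛824, ω^2∛824 where ω = e^(2πi/3) is a primitive cube root of unity, so K = Q(∛824, ω). Now [Q(∛824):Q] = 3 (since 824 is not a perfect cube, x^3 - 824 is irreducible) and [Q(ω):Q] = 2. Both 2 and 3 divide [K:Q], and [K:Q] ≤ 3·2 = 6, so [K:Q] = 6. (Equivalently: Q(∛824) ⊂ R but ω ∉ R, so [K : Q(∛824)] = 2.)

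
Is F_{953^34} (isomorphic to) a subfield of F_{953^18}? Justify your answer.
No: F_{953^34} is not a subfield of F_{953^18}

F_{p^m} embeds in F_{p^n} iff m | n. Here 34 ∤ 18 (since 18 = 0·34 + 18 with remainder 18 ≠ 0), so F_{953^34} is not a subfield of F_{953^18}. Equivalently: if it were, the tower law would give 34 = [F_{953^34}:F_953] dividing [F_{953^18}:F_953] = 18, contradiction.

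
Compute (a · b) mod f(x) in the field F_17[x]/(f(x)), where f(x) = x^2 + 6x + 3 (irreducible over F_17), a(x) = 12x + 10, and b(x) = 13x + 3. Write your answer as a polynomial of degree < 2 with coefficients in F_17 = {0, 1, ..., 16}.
a · b ≡ 12x + 4 (mod f(x))

Multiply in F_17[x]: a(x)·b(x) = (12x + 10)·(13x + 3) = 3x^2 + 13x + 13. This has degree ≥ 2, so divide by f(x) over F_17: 3x^2 + 13x + 13 = (3)·(x^2 + 6x + 3) + (12x + 4). Hence a·b ≡ 12x + 4 (mod f). (F_17[x]/(f) is a field with 17^2 = 289 elements since f is irreducible of degree 2.)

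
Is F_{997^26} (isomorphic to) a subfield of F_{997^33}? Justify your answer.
No: F_{997^26} is not a subfield of F_{997^33}

F_{p^m} embeds in F_{p^n} iff m | n. Here 26 ∤ 33 (since 33 = 1·26 + 7 with remainder 7 ≠ 0), so F_{997^26} is not a subfield of F_{997^33}. Equivalently: if it were, the tower law would give 26 = [F_{997^26}:F_997] dividing [F_{997^33}:F_997] = 33, contradiction.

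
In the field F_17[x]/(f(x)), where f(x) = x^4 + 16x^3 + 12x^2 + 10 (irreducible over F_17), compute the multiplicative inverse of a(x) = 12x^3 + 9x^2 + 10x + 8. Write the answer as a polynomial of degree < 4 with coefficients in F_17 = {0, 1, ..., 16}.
a(x)^(-1) ≡ 12x^3 + 14x^2 + 14x + 11 (mod f(x))

Since f is irreducible over F_17, F_17[x]/(f) is a field and a(x) ≠ 0 has an inverse. Apply the extended Euclidean algorithm to f(x) and a(x) in F_17[x]: f(x) = (10x + 8)·a(x) + (10x^2 + 10x + 14);  a(x) = (8x + 15)·(10x^2 + 10x + 14) + (3x + 2);  (10x^2 + 10x + 14) = (9x + 3)·(3x + 2) + (8). The last nonzero remainder is the constant 8 = gcd(f, a) in F_17. Back-substituting through the division chain expresses 8 = s(x)·a(x) + t(x)·f(x) with s(x) ≡ 11x^3 + 10x^2 + 10x + 3 (mod f), so (11x^3 + 10x^2 + 10x + 3)·a(x) ≡ 8 (mod f). Multiplying by 8^(-1) ≡ 15 in F_17 gives a(x)^(-1) ≡ 15·(11x^3 + 10x^2 + 10x + 3) ≡ 12x^3 + 14x^2 + 14x + 11 (mod f). Check: (12x^3 + 9x^2 + 10x + 8)·(12x^3 + 14x^2 + 14x + 11) = 8x^6 + 4x^5 + 6x^4 + x^3 + 11x^2 + x + 3 ≡ 1 (mod x^4 + 16x^3 + 12x^2 + 10).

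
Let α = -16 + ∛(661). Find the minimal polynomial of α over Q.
m_α(x) = x^3 + 48x^2 + 768x + 3435

Set β = α + 16 = ∛(661), so β^3 = 661. Then (α + 16)^3 - 661 = 0, i.e. α is a root of g(x) = (x + 16)^3 - 661 = x^3 + 48x^2 + 768x + 3435. Since g(x) = h(x + 16) where h(x) = x^3 - 661, and h is irreducible over Q (because 661 is not a perfect cube, so h has no rational root, and a monic cubic with no rational root is irreducible), g is also irreducible (irreducibility is preserved under the substitution x → x + 16). Hence m_α(x) = x^3 + 48x^2 + 768x + 3435.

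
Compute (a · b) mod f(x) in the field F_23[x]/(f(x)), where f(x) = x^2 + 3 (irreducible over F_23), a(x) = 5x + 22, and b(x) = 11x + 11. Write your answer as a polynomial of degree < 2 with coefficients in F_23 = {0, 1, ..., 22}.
a · b ≡ 21x + 8 (mod f(x))

Multiply in F_23[x]: a(x)·b(x) = (5x + 22)·(11x + 11) = 9x^2 + 21x + 12. This has degree ≥ 2, so divide by f(x) over F_23: 9x^2 + 21x + 12 = (9)·(x^2 + 3) + (21x + 8). Hence a·b ≡ 21x + 8 (mod f). (F_23[x]/(f) is a field with 23^2 = 529 elements since f is irreducible of degree 2.)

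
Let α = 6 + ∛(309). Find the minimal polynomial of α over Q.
m_α(x) = x^3 - 18x^2 + 108x - 525

Set β = α - 6 = ∛(309), so β^3 = 309. Then (α - 6)^3 - 309 = 0, i.e. α is a root of g(x) = (x - 6)^3 - 309 = x^3 - 18x^2 + 108x - 525. Since g(x) = h(x - 6) where h(x) = x^3 - 309, and h is irreducible over Q (because 309 is not a perfect cube, so h has no rational root, and a monic cubic with no rational root is irreducible), g is also irreducible (irreducibility is preserved under the substitution x → x - 6). Hence m_α(x) = x^3 - 18x^2 + 108x - 525.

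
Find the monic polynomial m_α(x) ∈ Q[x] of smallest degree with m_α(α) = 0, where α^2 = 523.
m_α(x) = x^2 - 523

α satisfies α^2 - 523 = 0, so x^2 - 523 annihilates α. Since d = 523 is squarefree and ≠ 1, it is not a perfect square in Q, so x^2 - 523 has no rational root and is therefore irreducible over Q (a degree-2 polynomial over a field is irreducible iff it has no root). Hence m_α(x) = x^2 - 523.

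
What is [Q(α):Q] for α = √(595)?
[Q(α):Q] = 2

[Q(α):Q] equals the degree of the minimal polynomial of α. Here α^2 = 595 and x^2 - 595 is irreducible (d = 595 is squarefree, ≠ 1, hence not a square), so deg(m_α) = 2. Thus [Q(α):Q] = 2.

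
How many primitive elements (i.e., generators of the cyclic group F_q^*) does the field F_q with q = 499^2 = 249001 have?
There are φ(249000) = 65600 primitive elements

F_q^* is cyclic of order q - 1 = 249000. A cyclic group of order m has exactly φ(m) generators. Here m = 249000 = 2^3 · 3 · 5^3 · 83, so the number of primitive elements is φ(249000) = 65600.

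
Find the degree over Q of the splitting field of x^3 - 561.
[K : Q] = 6

The roots of x^3 - 561 are ∛561, ω∛561, ω^2∛561 where ω = e^(2πi/3) is a primitive cube root of unity, so K = Q(∛561, ω). Now [Q(∛561):Q] = 3 (since 561 is not a perfect cube, x^3 - 561 is irreducible) and [Q(ω):Q] = 2. Both 2 and 3 divide [K:Q], and [K:Q] ≤ 3·2 = 6, so [K:Q] = 6. (Equivalently: Q(∛561) ⊂ R but ω ∉ R, so [K : Q(∛561)] = 2.)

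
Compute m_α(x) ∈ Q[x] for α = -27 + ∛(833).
m_α(x) = x^3 + 81x^2 + 2187x + 18850

Set β = α + 27 = ∛(833), so β^3 = 833. Then (α + 27)^3 - 833 = 0, i.e. α is a root of g(x) = (x + 27)^3 - 833 = x^3 + 81x^2 + 2187x + 18850. Since g(x) = h(x + 27) where h(x) = x^3 - 833, and h is irreducible over Q (because 833 is not a perfect cube, so h has no rational root, and a monic cubic with no rational root is irreducible), g is also irreducible (irreducibility is preserved under the substitution x → x + 27). Hence m_α(x) = x^3 + 81x^2 + 2187x + 18850.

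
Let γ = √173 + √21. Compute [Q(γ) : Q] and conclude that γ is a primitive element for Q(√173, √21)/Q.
[Q(γ) : Q] = 4 (equivalently, Q(γ) = Q(√173, √21))

Obviously Q(γ) ⊆ Q(√173, √21), and [Q(√173, √21):Q] = 4 (since 173, 21 are distinct squarefree integers > 1 with 3633 not a perfect square). To show equality we compute the minimal polynomial of γ. From γ = √173 + √21: γ^2 = 173 + 2√(3633) + 21 = 194 + 2√(3633), so γ^2 - 194 = 2√(3633); squaring, (γ^2 - 194)^2 = 4·3633, i.e. γ^4 - 388γ^2 + 37636 - 14532 = 0, i.e. γ^4 - 388γ^2 + 23104 = 0. So γ is a root of x^4 - 388x^2 + 23104. This polynomial is irreducible over Q: it has no rational root (each ±√173 ± √21 is irrational), and any factorization into two quadratics over Q would force √(3633) ∈ Q (pairing opposite roots) or √173, √21 ∈ Q (other pairings), all impossible. Hence [Q(γ):Q] = 4 = [Q(√173, √21):Q], so Q(γ) = Q(√173, √21).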